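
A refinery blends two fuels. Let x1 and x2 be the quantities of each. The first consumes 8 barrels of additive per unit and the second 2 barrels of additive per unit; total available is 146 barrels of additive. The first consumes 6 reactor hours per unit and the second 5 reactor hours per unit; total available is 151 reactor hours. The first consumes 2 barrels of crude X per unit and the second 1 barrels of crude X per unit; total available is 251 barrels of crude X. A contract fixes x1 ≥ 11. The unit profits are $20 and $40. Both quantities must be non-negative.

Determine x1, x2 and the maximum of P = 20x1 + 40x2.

Feasible corners and P = 20x1 + 40x2:
  (73/4, 0) → P = 365
  (11, 0) → P = 220
  (107/7, 83/7) → P = 780
  (11, 17) → P = 900

The optimum lies where 6x1 + 5x2 = 151 and x1 = 11.
Solving simultaneously gives x1 = 11, x2 = 17.

x1 = 11, x2 = 17, maximum P = 900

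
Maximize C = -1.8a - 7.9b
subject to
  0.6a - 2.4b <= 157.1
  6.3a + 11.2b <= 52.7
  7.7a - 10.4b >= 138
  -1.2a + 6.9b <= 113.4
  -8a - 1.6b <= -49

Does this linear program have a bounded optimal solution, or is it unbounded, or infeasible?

bounded optimum

Corner points and C = -1.8a - 7.9b:
  (23575/273, -31937/728) → C = 1391423/7280
  (1153/63, -30685/504) → C = 2258083/5040
  (26171/1897, -6623/2168) → C = -21221/30352
  (4565/597, -36335/4776) → C = 442621/9552
The feasible region has finitely many vertices and no improving ray; the maximum is 2258083/5040 at (1153/63, -30685/504).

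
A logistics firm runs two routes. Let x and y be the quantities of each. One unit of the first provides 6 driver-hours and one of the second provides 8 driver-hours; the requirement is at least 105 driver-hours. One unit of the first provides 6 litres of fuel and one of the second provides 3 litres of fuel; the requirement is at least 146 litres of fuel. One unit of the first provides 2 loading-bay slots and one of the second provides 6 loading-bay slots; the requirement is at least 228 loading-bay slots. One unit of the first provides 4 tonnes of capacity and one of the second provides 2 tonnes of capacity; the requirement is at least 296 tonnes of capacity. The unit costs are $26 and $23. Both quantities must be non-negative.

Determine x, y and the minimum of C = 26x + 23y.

x = 66, y = 16, minimum C = 2084

Extreme points and C = 26x + 23y:
  (0, 148) → C = 3404
  (114, 0) → C = 2964
  (66, 16) → C = 2084
The feasible region is unbounded (it extends along (0, 1), (1, 0)), but C strictly increases along every unbounded feasible direction, so there is no improving ray and the minimum is attained at a vertex.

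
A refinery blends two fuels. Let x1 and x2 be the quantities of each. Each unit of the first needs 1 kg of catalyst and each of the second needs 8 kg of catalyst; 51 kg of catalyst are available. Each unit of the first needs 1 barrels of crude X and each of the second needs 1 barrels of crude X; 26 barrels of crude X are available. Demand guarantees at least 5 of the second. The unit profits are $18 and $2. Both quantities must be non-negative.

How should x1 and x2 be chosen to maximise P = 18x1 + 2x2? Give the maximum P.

x1 = 11, x2 = 5, maximum P = 208

Extreme points and P = 18x1 + 2x2:
  (0, 51/8) → P = 51/4
  (0, 5) → P = 10
  (11, 5) → P = 208

The optimum lies where x1 + 8x2 = 51 and x2 = 5.
Solving simultaneously gives x1 = 11, x2 = 5.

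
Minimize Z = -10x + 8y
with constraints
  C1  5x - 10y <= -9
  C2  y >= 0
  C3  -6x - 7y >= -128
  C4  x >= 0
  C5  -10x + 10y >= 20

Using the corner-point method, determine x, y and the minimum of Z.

x = 114/13, y = 140/13, minimum Z = -20/13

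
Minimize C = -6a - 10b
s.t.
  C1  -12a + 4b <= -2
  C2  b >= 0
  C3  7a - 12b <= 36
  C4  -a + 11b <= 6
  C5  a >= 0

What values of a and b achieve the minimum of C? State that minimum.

a = 36/5, b = 6/5, minimum C = -276/5

Extreme points and C = -6a - 10b:
  (1/6, 0) → C = -1
  (23/64, 37/64) → C = -127/16
  (36/7, 0) → C = -216/7
  (36/5, 6/5) → C = -276/5

The optimum lies where 7a - 12b = 36 and -a + 11b = 6.
Solving simultaneously gives a = 36/5, b = 6/5.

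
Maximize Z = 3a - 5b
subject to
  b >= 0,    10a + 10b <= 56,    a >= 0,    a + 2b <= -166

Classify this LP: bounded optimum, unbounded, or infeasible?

The boundaries b = 0 and 10a + 10b = 56 meet at (28/5, 0), but that point violates a + 2b ≤ -166. Every candidate vertex is excluded by some other constraint, so the feasible region is empty.

infeasible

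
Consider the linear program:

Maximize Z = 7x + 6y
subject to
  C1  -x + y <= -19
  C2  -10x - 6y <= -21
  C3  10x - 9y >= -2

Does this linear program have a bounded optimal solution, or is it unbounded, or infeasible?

unbounded

From the feasible point (135/16, -169/16), moving in the direction (1, 1) keeps every constraint satisfied while Z increases without bound.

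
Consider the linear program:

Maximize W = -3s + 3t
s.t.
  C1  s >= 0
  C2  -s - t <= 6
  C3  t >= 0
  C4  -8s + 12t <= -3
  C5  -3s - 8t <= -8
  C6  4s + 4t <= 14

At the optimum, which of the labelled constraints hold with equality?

C4 and C5

Extreme points and W = -3s + 3t:
  (8/3, 0) → W = -8
  (7/2, 0) → W = -21/2
  (6/5, 11/20) → W = -39/20
  (9/4, 5/4) → W = -3

The maximum is at (6/5, 11/20). Substituting into each constraint, equality holds for C4 and C5; the remaining constraints have slack.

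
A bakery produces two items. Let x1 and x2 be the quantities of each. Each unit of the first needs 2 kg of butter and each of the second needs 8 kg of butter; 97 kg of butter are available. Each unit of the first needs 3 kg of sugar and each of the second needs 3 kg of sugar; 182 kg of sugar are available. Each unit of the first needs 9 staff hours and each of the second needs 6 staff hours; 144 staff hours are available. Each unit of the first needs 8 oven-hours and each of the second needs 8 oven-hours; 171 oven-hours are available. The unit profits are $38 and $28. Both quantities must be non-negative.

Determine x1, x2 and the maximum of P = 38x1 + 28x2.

x1 = 19/2, x2 = 39/4, maximum P = 634

Extreme points and P = 38x1 + 28x2:
  (0, 0) → P = 0
  (0, 97/8) → P = 679/2
  (16, 0) → P = 608
  (19/2, 39/4) → P = 634

At the optimal vertex, 2x1 + 8x2 = 97 and 9x1 + 6x2 = 144.
Solving simultaneously gives x1 = 19/2, x2 = 39/4.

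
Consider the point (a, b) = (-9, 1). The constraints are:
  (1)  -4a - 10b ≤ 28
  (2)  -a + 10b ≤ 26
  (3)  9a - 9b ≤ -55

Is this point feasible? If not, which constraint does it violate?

feasible

(1): 26 ≤ 28 ✓
(2): 19 ≤ 26 ✓
(3): -90 ≤ -55 ✓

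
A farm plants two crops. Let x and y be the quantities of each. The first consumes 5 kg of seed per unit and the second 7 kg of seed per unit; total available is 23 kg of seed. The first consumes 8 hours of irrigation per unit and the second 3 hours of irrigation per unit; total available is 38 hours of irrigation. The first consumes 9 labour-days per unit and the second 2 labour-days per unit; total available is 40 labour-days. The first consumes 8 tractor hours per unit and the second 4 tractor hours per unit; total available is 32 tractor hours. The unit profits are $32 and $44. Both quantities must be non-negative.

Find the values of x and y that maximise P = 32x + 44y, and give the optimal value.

Extreme points and P = 32x + 44y:
  (0, 0) → P = 0
  (0, 23/7) → P = 1012/7
  (4, 0) → P = 128
  (11/3, 2/3) → P = 440/3

The optimum lies where 5x + 7y = 23 and 8x + 4y = 32.
Solving simultaneously gives x = 11/3, y = 2/3.

x = 11/3, y = 2/3, maximum P = 440/3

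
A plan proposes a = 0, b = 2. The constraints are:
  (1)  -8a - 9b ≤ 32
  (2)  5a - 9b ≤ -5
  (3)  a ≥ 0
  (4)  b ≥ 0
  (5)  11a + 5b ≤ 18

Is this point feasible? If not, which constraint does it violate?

(1): -18 ≤ 32 ✓
(2): -18 ≤ -5 ✓
(3): 0 ≥ 0 ✓
(4): 2 ≥ 0 ✓
(5): 10 ≤ 18 ✓

feasible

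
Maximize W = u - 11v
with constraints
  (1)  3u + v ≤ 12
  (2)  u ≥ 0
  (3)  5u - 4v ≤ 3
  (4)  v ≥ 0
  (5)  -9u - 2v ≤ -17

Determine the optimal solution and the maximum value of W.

u = 37/23, v = 29/23, maximum W = -282/23

Vertices and W = u - 11v:
  (0, 12) → W = -132
  (3, 3) → W = -30
  (0, 17/2) → W = -187/2
  (37/23, 29/23) → W = -282/23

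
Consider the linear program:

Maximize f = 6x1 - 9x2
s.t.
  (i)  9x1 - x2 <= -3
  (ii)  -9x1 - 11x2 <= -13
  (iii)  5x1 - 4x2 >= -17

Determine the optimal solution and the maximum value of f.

Corner points and f = 6x1 - 9x2:
  (-5/27, 4/3) → f = -118/9
  (5/31, 138/31) → f = -1212/31
  (-135/91, 218/91) → f = -396/13

The optimum lies where 9x1 - x2 = -3 and -9x1 - 11x2 = -13.
Solving simultaneously gives x1 = -5/27, x2 = 4/3.

x1 = -5/27, x2 = 4/3, maximum f = -118/9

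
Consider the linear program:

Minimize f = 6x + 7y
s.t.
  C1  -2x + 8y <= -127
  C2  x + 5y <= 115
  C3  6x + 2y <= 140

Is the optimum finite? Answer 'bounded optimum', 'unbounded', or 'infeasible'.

From the feasible point (687/26, -241/26), moving in the direction (2, -6) keeps every constraint satisfied while f decreases without bound.

unbounded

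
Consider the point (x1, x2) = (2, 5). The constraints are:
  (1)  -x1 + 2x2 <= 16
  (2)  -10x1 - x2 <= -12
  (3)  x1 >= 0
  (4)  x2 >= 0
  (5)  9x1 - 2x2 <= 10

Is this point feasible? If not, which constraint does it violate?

feasible

(1): 8 ≤ 16 ✓
(2): -25 ≤ -12 ✓
(3): 2 ≥ 0 ✓
(4): 5 ≥ 0 ✓
(5): 8 ≤ 10 ✓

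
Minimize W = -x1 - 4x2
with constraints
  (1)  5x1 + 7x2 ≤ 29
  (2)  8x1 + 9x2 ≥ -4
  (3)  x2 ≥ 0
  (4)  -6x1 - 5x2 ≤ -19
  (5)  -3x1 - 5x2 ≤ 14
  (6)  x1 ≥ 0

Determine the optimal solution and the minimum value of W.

Vertices and W = -x1 - 4x2:
  (29/5, 0) → W = -29/5
  (0, 29/7) → W = -116/7
  (19/6, 0) → W = -19/6
  (0, 19/5) → W = -76/5

x1 = 0, x2 = 29/7, minimum W = -116/7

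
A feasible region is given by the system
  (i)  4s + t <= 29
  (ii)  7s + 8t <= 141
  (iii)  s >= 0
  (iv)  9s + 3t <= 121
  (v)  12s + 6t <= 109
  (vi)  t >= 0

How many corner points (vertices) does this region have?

5

Intersecting each pair of boundary lines and keeping only the points that satisfy every inequality leaves:
  (65/12, 22/3)
  (29/4, 0)
  (0, 141/8)
  (13/27, 929/54)
  (0, 0)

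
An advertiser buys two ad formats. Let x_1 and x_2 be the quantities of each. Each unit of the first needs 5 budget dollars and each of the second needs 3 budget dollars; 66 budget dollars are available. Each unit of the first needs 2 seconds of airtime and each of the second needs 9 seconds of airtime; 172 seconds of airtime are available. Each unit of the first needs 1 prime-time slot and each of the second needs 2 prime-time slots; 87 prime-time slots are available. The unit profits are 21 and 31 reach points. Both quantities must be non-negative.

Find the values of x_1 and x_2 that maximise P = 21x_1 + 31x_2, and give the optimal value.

Vertices and P = 21x_1 + 31x_2:
  (0, 0) → P = 0
  (0, 172/9) → P = 5332/9
  (66/5, 0) → P = 1386/5
  (2, 56/3) → P = 1862/3

At the optimal vertex, 5x_1 + 3x_2 = 66 and 2x_1 + 9x_2 = 172.
Solving simultaneously gives x_1 = 2, x_2 = 56/3.

x_1 = 2, x_2 = 56/3, maximum P = 1862/3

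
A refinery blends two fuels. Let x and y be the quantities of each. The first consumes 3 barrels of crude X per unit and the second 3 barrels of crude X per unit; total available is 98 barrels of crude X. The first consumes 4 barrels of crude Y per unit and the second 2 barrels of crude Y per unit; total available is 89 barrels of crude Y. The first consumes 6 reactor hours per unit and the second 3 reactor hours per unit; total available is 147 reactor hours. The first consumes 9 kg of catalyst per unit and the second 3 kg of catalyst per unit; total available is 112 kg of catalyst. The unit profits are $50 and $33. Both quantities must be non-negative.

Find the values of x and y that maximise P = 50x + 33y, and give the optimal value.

x = 7/3, y = 91/3, maximum P = 3353/3

Extreme points and P = 50x + 33y:
  (0, 0) → P = 0
  (0, 98/3) → P = 1078
  (112/9, 0) → P = 5600/9
  (7/3, 91/3) → P = 3353/3

The binding constraints are 3x + 3y = 98 and 9x + 3y = 112.
Solving simultaneously gives x = 7/3, y = 91/3.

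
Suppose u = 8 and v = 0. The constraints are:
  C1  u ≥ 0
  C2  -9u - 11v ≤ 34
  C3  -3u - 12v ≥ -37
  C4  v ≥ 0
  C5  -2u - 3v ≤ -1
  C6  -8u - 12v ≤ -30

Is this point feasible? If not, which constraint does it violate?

feasible

C1: 8 ≥ 0 ✓
C2: -72 ≤ 34 ✓
C3: -24 ≥ -37 ✓
C4: 0 ≥ 0 ✓
C5: -16 ≤ -1 ✓
C6: -64 ≤ -30 ✓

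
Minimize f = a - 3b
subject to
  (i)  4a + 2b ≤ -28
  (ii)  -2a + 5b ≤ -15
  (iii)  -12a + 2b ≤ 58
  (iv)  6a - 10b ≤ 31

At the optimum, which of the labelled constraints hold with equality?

(i) and (ii)

Extreme points and f = a - 3b:
  (-55/12, -29/6) → f = 119/12
  (-109/26, -73/13) → f = 329/26
  (-40/7, -37/7) → f = 71/7
  (-107/18, -20/3) → f = 253/18

The minimum is at (-55/12, -29/6). Substituting into each constraint, equality holds for (i) and (ii); the remaining constraints have slack.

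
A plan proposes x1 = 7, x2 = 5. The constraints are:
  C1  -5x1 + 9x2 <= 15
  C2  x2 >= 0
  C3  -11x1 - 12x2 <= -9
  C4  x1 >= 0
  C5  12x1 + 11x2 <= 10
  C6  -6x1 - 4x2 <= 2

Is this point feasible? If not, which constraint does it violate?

not feasible — violates C5

Constraint C5: 12x1 + 11x2 = 139, which is not ≤ 10. All other constraints are satisfied.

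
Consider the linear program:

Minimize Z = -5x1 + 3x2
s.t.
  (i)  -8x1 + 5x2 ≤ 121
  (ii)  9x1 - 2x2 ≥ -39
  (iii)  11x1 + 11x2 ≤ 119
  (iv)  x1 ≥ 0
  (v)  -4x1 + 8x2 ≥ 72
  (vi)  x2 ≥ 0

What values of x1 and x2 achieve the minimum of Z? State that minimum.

x1 = 40/33, x2 = 317/33, minimum Z = 751/33

Feasible corners and Z = -5x1 + 3x2:
  (0, 119/11) → Z = 357/11
  (40/33, 317/33) → Z = 751/33
  (0, 9) → Z = 27

The optimum lies where 11x1 + 11x2 = 119 and -4x1 + 8x2 = 72.
Solving simultaneously gives x1 = 40/33, x2 = 317/33.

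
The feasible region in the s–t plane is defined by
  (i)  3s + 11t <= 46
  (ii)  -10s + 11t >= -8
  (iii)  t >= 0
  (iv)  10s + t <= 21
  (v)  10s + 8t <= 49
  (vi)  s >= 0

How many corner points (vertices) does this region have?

Pairwise boundary intersections that survive every other constraint:
  (185/107, 397/107)
  (0, 46/11)
  (4/5, 0)
  (239/120, 13/12)
  (0, 0)

5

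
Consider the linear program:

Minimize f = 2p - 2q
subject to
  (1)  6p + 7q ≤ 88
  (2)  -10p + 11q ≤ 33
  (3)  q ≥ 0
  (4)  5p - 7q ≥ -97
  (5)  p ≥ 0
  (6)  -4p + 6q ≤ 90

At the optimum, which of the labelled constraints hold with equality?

(2) and (5)

Extreme points and f = 2p - 2q:
  (737/136, 539/68) → f = -341/68
  (44/3, 0) → f = 88/3
  (0, 3) → f = -6
  (0, 0) → f = 0

The minimum is at (0, 3). Substituting into each constraint, equality holds for (2) and (5); the remaining constraints have slack.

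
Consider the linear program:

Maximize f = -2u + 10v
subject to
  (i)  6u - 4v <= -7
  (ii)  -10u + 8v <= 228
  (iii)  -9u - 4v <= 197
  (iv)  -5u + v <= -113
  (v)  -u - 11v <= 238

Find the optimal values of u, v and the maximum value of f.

Vertices and f = -2u + 10v:
  (107, 649/4) → f = 2817/2
  (459/14, 713/14) → f = 3106/7
  (566/15, 227/3) → f = 3406/5

u = 107, v = 649/4, maximum f = 2817/2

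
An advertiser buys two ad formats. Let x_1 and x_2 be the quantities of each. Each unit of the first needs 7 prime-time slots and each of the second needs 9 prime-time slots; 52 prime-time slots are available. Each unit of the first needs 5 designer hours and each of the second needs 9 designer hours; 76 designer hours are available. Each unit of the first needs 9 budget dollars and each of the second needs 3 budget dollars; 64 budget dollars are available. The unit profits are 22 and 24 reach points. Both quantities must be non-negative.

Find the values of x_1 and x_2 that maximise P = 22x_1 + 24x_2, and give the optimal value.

Vertices and P = 22x_1 + 24x_2:
  (0, 0) → P = 0
  (0, 52/9) → P = 416/3
  (64/9, 0) → P = 1408/9
  (7, 1/3) → P = 162

The binding constraints are 7x_1 + 9x_2 = 52 and 9x_1 + 3x_2 = 64.
Solving simultaneously gives x_1 = 7, x_2 = 1/3.

x_1 = 7, x_2 = 1/3, maximum P = 162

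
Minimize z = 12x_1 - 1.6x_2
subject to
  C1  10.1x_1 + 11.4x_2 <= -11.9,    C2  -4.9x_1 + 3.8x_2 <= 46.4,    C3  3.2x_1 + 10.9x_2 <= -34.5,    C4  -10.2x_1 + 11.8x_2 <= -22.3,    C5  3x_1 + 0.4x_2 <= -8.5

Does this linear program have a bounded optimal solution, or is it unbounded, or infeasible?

From the feasible point (-31613/953, -58255/1906), moving in the direction (-3.8, -4.9) keeps every constraint satisfied while z decreases without bound.

unbounded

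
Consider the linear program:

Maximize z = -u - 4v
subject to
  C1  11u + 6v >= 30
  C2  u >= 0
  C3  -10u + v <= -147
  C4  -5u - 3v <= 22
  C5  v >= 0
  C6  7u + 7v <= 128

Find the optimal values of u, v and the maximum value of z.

u = 147/10, v = 0, maximum z = -147/10

Feasible corners and z = -u - 4v:
  (147/10, 0) → z = -147/10
  (1157/77, 251/77) → z = -2161/77
  (128/7, 0) → z = -128/7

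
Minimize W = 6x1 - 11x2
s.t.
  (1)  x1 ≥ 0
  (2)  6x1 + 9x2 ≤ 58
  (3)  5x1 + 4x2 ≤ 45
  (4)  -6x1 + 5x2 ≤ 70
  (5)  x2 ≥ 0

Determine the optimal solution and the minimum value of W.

Corner points and W = 6x1 - 11x2:
  (0, 58/9) → W = -638/9
  (0, 0) → W = 0
  (173/21, 20/21) → W = 818/21
  (9, 0) → W = 54

The optimum lies where x1 = 0 and 6x1 + 9x2 = 58.
Solving simultaneously gives x1 = 0, x2 = 58/9.

x1 = 0, x2 = 58/9, minimum W = -638/9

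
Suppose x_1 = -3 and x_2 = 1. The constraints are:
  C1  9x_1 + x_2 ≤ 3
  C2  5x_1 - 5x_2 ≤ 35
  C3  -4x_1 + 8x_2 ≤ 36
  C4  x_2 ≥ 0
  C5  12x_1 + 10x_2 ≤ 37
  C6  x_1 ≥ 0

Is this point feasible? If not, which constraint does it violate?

Constraint C6: x_1 = -3, which is not ≥ 0. All other constraints are satisfied.

not feasible — violates C6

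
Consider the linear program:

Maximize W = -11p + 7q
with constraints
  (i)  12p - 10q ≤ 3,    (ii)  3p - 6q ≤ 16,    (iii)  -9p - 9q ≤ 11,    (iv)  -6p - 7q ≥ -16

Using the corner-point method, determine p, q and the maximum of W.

p = -221/9, q = 70/3, maximum W = 3901/9

Corner points and W = -11p + 7q:
  (-83/198, -53/66) → W = -100/99
  (181/144, 29/24) → W = -773/144
  (-221/9, 70/3) → W = 3901/9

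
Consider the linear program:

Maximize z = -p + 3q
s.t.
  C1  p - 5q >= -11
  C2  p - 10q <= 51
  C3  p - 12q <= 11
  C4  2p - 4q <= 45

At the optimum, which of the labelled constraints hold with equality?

C1 and C3

Vertices and z = -p + 3q:
  (-187/7, -22/7) → z = 121/7
  (269/6, 67/6) → z = -34/3
  (124/5, 23/20) → z = -427/20

The maximum is at (-187/7, -22/7). Substituting into each constraint, equality holds for C1 and C3; the remaining constraints have slack.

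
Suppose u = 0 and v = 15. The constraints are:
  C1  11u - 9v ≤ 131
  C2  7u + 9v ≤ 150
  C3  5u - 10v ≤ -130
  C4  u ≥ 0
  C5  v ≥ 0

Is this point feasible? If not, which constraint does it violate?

C1: -135 ≤ 131 ✓
C2: 135 ≤ 150 ✓
C3: -150 ≤ -130 ✓
C4: 0 ≥ 0 ✓
C5: 15 ≥ 0 ✓

feasible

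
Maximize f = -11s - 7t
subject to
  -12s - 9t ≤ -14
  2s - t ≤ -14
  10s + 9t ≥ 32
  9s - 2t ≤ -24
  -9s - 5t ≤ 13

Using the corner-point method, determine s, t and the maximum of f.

s = -277/31, t = 418/31, maximum f = 121/31

The feasible region is unbounded (it extends along (-5, 9), (2, 9)), but f strictly decreases along every unbounded feasible direction, so there is no improving ray and the maximum is attained at a vertex.

At the optimal vertex, 10s + 9t = 32 and -9s - 5t = 13.
Solving simultaneously gives s = -277/31, t = 418/31.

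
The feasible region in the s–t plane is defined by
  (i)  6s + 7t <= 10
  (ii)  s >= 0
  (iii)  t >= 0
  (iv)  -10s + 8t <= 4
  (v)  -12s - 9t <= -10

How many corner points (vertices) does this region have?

Of the 10 pairwise boundary intersections, those satisfying every inequality are:
  (5/3, 0)
  (26/59, 62/59)
  (5/6, 0)
  (22/93, 74/93)

4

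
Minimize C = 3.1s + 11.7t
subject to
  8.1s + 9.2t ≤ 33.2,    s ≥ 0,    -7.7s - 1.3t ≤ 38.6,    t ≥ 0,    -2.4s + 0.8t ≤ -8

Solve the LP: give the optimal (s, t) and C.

s = 10/3, t = 0, minimum C = 31/3

Vertices and C = 3.1s + 11.7t:
  (332/81, 0) → C = 5146/405
  (1252/357, 62/119) → C = 30287/1785
  (10/3, 0) → C = 31/3

At the optimal vertex, t = 0 and -2.4s + 0.8t = -8.
Solving simultaneously gives s = 10/3, t = 0.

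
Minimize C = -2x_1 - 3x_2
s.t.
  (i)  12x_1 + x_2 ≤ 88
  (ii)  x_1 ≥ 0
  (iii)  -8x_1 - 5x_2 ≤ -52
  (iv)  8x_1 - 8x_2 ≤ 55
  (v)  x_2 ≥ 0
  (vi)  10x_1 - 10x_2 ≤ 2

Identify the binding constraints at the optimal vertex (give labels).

(i) and (ii)

Vertices and C = -2x_1 - 3x_2:
  (0, 88) → C = -264
  (441/65, 428/65) → C = -2166/65
  (0, 52/5) → C = -156/5
  (53/13, 252/65) → C = -1286/65

The minimum is at (0, 88). Substituting into each constraint, equality holds for (i) and (ii); the remaining constraints have slack.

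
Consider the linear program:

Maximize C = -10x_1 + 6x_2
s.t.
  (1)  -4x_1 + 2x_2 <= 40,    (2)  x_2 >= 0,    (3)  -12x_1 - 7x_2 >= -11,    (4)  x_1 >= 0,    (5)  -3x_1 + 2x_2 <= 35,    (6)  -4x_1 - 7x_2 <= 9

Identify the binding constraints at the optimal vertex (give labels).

Vertices and C = -10x_1 + 6x_2:
  (11/12, 0) → C = -55/6
  (0, 0) → C = 0
  (0, 11/7) → C = 66/7

The maximum is at (0, 11/7). Substituting into each constraint, equality holds for (3) and (4); the remaining constraints have slack.

(3) and (4)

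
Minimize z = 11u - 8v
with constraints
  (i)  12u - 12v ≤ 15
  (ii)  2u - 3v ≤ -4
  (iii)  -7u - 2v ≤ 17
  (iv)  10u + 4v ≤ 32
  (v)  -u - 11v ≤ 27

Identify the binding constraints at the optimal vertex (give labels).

Vertices and z = 11u - 8v:
  (-59/25, -6/25) → z = -601/25
  (40/19, 52/19) → z = 24/19
  (-33/2, 197/4) → z = -1151/2

The minimum is at (-33/2, 197/4). Substituting into each constraint, equality holds for (iii) and (iv); the remaining constraints have slack.

(iii) and (iv)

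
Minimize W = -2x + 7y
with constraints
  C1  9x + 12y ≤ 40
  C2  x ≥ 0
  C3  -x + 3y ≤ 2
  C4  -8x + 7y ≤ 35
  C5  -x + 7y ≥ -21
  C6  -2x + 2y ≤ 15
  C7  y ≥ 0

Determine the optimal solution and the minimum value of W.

x = 40/9, y = 0, minimum W = -80/9

Extreme points and W = -2x + 7y:
  (32/13, 58/39) → W = 214/39
  (40/9, 0) → W = -80/9
  (0, 2/3) → W = 14/3
  (0, 0) → W = 0

The binding constraints are 9x + 12y = 40 and y = 0.
Solving simultaneously gives x = 40/9, y = 0.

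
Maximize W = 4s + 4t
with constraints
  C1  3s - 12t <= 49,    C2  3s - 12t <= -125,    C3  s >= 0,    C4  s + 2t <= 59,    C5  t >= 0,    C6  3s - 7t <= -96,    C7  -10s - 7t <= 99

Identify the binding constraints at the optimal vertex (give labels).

Extreme points and W = 4s + 4t:
  (0, 59/2) → W = 118
  (0, 96/7) → W = 384/7
  (17, 21) → W = 152

The maximum is at (17, 21). Substituting into each constraint, equality holds for C4 and C6; the remaining constraints have slack.

C4 and C6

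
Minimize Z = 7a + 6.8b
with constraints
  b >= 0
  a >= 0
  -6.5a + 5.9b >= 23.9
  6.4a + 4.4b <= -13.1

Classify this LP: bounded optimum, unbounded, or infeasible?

The boundaries b = 0 and -6.5a + 5.9b = 23.9 meet at (-239/65, 0), but that point violates a ≥ 0. Every candidate vertex is excluded by some other constraint, so the feasible region is empty.

infeasible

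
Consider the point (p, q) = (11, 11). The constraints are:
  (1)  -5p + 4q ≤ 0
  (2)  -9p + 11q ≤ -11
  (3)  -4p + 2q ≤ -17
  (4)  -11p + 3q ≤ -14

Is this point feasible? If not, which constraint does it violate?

not feasible — violates (2)

Constraint (2): -9p + 11q = 22, which is not ≤ -11. All other constraints are satisfied.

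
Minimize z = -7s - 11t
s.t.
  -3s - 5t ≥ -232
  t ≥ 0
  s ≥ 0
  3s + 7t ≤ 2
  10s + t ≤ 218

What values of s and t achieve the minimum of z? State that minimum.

The binding constraints are t = 0 and 3s + 7t = 2.
Solving simultaneously gives s = 2/3, t = 0.

s = 2/3, t = 0, minimum z = -14/3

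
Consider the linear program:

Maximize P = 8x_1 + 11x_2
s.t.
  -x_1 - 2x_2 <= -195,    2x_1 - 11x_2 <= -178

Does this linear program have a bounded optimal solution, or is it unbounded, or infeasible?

unbounded

From the feasible point (1789/15, 568/15), moving in the direction (11, 2) keeps every constraint satisfied while P increases without bound.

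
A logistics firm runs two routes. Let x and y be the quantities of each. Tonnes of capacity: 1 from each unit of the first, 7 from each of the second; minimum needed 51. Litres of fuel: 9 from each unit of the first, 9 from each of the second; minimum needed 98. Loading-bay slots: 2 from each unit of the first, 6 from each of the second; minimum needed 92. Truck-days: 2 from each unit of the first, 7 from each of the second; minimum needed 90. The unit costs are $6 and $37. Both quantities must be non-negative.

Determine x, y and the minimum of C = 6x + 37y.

x = 169/4, y = 5/4, minimum C = 1199/4

Feasible corners and C = 6x + 37y:
  (0, 46/3) → C = 1702/3
  (51, 0) → C = 306
  (169/4, 5/4) → C = 1199/4
The feasible region is unbounded (it extends along (0, 1), (1, 0)), but C strictly increases along every unbounded feasible direction, so there is no improving ray and the minimum is attained at a vertex.

The optimum lies where x + 7y = 51 and 2x + 6y = 92.
Solving simultaneously gives x = 169/4, y = 5/4.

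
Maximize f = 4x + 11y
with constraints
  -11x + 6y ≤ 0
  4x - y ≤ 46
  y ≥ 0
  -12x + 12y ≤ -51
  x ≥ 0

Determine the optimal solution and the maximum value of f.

Feasible corners and f = 4x + 11y:
  (23/2, 0) → f = 46
  (167/12, 29/3) → f = 162
  (17/4, 0) → f = 17

The optimum lies where 4x - y = 46 and -12x + 12y = -51.
Solving simultaneously gives x = 167/12, y = 29/3.

x = 167/12, y = 29/3, maximum f = 162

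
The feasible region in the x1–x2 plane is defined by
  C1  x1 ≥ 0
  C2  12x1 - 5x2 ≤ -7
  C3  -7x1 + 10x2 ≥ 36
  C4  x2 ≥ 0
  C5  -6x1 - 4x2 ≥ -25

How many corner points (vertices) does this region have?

Pairwise boundary intersections that survive every other constraint:
  (0, 18/5)
  (0, 25/4)
  (53/44, 391/88)

3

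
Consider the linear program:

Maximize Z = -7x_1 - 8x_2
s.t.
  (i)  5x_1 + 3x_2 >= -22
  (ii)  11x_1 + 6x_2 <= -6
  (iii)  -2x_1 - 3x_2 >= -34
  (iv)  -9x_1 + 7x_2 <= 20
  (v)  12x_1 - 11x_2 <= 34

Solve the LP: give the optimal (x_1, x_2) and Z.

x_1 = -20/13, x_2 = -62/13, maximum Z = 636/13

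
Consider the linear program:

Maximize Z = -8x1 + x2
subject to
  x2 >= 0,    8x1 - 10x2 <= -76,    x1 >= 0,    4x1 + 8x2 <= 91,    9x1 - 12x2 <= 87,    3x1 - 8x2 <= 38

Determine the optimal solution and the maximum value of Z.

x1 = 0, x2 = 91/8, maximum Z = 91/8

Extreme points and Z = -8x1 + x2:
  (0, 38/5) → Z = 38/5
  (151/52, 129/13) → Z = -173/13
  (0, 91/8) → Z = 91/8

The optimum lies where x1 = 0 and 4x1 + 8x2 = 91.
Solving simultaneously gives x1 = 0, x2 = 91/8.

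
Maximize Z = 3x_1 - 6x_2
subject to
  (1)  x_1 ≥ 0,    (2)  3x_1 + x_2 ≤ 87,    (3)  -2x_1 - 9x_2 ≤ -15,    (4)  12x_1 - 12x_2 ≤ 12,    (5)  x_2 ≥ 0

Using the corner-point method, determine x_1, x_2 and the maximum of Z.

The binding constraints are -2x_1 - 9x_2 = -15 and 12x_1 - 12x_2 = 12.
Solving simultaneously gives x_1 = 24/11, x_2 = 13/11.

x_1 = 24/11, x_2 = 13/11, maximum Z = -6/11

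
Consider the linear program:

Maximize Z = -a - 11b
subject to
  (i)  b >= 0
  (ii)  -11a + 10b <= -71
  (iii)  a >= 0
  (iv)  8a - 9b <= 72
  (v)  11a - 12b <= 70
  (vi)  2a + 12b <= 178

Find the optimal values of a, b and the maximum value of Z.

a = 76/11, b = 1/2, maximum Z = -273/22

Corner points and Z = -a - 11b:
  (76/11, 1/2) → Z = -273/22
  (329/19, 227/19) → Z = -2826/19
  (248/13, 303/26) → Z = -3829/26

At the optimal vertex, -11a + 10b = -71 and 11a - 12b = 70.
Solving simultaneously gives a = 76/11, b = 1/2.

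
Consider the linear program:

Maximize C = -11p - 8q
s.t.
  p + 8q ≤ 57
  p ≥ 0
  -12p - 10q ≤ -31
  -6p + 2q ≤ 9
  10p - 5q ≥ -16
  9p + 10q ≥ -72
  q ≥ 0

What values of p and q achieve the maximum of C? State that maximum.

The binding constraints are p = 0 and -12p - 10q = -31.
Solving simultaneously gives p = 0, q = 31/10.

p = 0, q = 31/10, maximum C = -124/5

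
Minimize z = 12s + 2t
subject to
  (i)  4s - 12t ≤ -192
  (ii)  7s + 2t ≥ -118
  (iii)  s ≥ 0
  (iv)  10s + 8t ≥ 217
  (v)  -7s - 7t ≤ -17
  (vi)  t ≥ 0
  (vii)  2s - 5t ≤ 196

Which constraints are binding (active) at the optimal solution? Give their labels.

(iii) and (iv)

Extreme points and z = 12s + 2t:
  (267/38, 697/38) → z = 121
  (828, 292) → z = 10520
  (0, 217/8) → z = 217/4
The feasible region is unbounded (it extends along (0, 1), (5, 2)), but z strictly increases along every unbounded feasible direction, so there is no improving ray and the minimum is attained at a vertex.

The minimum is at (0, 217/8). Substituting into each constraint, equality holds for (iii) and (iv); the remaining constraints have slack.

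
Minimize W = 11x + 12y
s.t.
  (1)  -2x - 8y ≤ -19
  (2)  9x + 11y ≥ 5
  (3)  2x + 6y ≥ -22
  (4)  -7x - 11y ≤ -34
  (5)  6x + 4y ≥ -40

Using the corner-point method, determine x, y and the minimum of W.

Vertices and W = 11x + 12y:
  (63/34, 65/34) → W = 1473/34
  (-29/2, 271/22) → W = -257/22
  (-46/3, 13) → W = -38/3
The feasible region is unbounded (it extends along (4, -1), (-2, 3)), but W strictly increases along every unbounded feasible direction, so there is no improving ray and the minimum is attained at a vertex.

The binding constraints are 9x + 11y = 5 and 6x + 4y = -40.
Solving simultaneously gives x = -46/3, y = 13.

x = -46/3, y = 13, minimum W = -38/3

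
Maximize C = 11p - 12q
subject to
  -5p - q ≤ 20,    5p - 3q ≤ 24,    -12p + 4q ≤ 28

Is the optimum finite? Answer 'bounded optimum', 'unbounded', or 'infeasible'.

Feasible corners and C = 11p - 12q:
  (-9/5, -11) → C = 561/5
  (-27/8, -25/8) → C = 3/8
The feasible region has finitely many vertices and no improving ray; the maximum is 561/5 at (-9/5, -11).

bounded optimum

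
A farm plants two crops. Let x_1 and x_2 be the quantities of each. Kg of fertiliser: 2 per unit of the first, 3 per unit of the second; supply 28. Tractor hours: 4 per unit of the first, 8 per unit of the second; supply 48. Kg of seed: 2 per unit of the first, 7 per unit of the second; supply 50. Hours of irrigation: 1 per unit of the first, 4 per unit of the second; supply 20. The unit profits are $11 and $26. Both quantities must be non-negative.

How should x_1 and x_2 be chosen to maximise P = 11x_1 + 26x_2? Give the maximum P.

At the optimal vertex, 4x_1 + 8x_2 = 48 and x_1 + 4x_2 = 20.
Solving simultaneously gives x_1 = 4, x_2 = 4.

x_1 = 4, x_2 = 4, maximum P = 148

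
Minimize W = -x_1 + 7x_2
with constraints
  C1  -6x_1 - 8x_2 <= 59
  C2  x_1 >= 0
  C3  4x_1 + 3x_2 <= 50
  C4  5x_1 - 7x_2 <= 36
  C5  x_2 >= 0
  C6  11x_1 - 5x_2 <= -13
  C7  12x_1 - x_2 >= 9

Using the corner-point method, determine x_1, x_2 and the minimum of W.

x_1 = 58/49, x_2 = 255/49, minimum W = 1727/49

Feasible corners and W = -x_1 + 7x_2:
  (211/53, 602/53) → W = 4003/53
  (77/40, 141/10) → W = 3871/40
  (58/49, 255/49) → W = 1727/49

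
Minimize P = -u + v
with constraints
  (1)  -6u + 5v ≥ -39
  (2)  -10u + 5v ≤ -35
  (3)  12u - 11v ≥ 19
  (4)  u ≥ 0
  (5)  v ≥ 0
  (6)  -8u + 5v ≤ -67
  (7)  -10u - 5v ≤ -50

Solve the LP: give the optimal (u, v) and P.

u = 14, v = 9, minimum P = -5

Corner points and P = -u + v:
  (167/3, 59) → P = 10/3
  (14, 9) → P = -5
  (321/14, 163/7) → P = 5/14

The optimum lies where -6u + 5v = -39 and -8u + 5v = -67.
Solving simultaneously gives u = 14, v = 9.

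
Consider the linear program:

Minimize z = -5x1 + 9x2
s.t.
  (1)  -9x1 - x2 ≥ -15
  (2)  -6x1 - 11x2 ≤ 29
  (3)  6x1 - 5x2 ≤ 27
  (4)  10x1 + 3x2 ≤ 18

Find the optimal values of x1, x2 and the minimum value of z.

x1 = 19/12, x2 = -7/2, minimum z = -473/12

The feasible region is unbounded (it extends along (-3, 10), (-11, 6)), but z strictly increases along every unbounded feasible direction, so there is no improving ray and the minimum is attained at a vertex.

At the optimal vertex, -6x1 - 11x2 = 29 and 6x1 - 5x2 = 27.
Solving simultaneously gives x1 = 19/12, x2 = -7/2.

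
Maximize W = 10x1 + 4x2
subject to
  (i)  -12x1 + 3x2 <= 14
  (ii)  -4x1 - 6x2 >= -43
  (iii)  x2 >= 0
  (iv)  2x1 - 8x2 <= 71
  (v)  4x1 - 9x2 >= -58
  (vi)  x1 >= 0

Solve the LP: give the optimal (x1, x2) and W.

Extreme points and W = 10x1 + 4x2:
  (1/2, 20/3) → W = 95/3
  (0, 14/3) → W = 56/3
  (43/4, 0) → W = 215/2
  (13/20, 101/15) → W = 1003/30
  (0, 0) → W = 0

At the optimal vertex, -4x1 - 6x2 = -43 and x2 = 0.
Solving simultaneously gives x1 = 43/4, x2 = 0.

x1 = 43/4, x2 = 0, maximum W = 215/2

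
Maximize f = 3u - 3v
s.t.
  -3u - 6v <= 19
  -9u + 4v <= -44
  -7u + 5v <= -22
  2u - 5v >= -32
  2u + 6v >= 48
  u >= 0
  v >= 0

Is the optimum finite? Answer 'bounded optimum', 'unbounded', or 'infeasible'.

unbounded

From the feasible point (132/17, 110/17), moving in the direction (1, 0) keeps every constraint satisfied while f increases without bound.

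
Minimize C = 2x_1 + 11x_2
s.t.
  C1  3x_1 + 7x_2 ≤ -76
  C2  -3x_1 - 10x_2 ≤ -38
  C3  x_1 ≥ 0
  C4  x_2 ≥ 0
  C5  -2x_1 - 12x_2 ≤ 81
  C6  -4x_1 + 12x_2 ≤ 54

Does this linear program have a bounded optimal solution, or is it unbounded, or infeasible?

infeasible

The boundaries -3x_1 - 10x_2 = -38 and x_1 = 0 meet at (0, 19/5), but that point violates 3x_1 + 7x_2 ≤ -76. Every candidate vertex is excluded by some other constraint, so the feasible region is empty.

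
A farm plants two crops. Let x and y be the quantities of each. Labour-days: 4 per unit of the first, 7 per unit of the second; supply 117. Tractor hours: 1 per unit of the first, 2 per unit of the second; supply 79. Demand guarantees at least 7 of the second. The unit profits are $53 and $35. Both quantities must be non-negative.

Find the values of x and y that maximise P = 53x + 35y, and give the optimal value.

Corner points and P = 53x + 35y:
  (0, 117/7) → P = 585
  (0, 7) → P = 245
  (17, 7) → P = 1146

At the optimal vertex, 4x + 7y = 117 and y = 7.
Solving simultaneously gives x = 17, y = 7.

x = 17, y = 7, maximum P = 1146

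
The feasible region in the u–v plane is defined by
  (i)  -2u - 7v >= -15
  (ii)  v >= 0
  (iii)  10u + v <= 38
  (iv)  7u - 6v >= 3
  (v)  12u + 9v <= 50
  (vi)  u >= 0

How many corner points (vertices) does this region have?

Intersecting each pair of boundary lines and keeping only the points that satisfy every inequality leaves:
  (111/61, 99/61)
  (215/66, 40/33)
  (19/5, 0)
  (3/7, 0)
  (146/39, 22/39)

5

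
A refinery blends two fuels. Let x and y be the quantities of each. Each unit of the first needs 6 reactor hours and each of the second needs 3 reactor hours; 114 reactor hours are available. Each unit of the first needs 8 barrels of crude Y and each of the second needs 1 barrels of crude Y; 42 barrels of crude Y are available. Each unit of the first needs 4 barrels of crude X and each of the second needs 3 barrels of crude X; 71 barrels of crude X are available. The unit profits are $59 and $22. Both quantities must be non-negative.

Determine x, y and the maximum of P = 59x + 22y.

x = 11/4, y = 20, maximum P = 2409/4

Corner points and P = 59x + 22y:
  (0, 0) → P = 0
  (0, 71/3) → P = 1562/3
  (21/4, 0) → P = 1239/4
  (11/4, 20) → P = 2409/4

At the optimal vertex, 8x + y = 42 and 4x + 3y = 71.
Solving simultaneously gives x = 11/4, y = 20.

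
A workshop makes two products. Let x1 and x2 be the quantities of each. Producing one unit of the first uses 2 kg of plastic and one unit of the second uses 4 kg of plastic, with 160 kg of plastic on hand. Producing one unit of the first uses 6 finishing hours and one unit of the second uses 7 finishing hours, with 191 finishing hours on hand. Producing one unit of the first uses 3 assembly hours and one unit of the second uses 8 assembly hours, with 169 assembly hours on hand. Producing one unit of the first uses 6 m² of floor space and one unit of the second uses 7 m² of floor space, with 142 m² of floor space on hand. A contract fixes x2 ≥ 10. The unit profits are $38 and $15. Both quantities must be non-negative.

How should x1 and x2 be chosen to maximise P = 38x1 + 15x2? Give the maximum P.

x1 = 12, x2 = 10, maximum P = 606

Extreme points and P = 38x1 + 15x2:
  (0, 142/7) → P = 2130/7
  (0, 10) → P = 150
  (12, 10) → P = 606

At the optimal vertex, 6x1 + 7x2 = 142 and x2 = 10.
Solving simultaneously gives x1 = 12, x2 = 10.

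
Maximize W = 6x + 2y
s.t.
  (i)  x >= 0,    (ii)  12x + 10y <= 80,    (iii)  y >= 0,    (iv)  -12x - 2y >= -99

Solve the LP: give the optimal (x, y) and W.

x = 20/3, y = 0, maximum W = 40

Vertices and W = 6x + 2y:
  (0, 8) → W = 16
  (0, 0) → W = 0
  (20/3, 0) → W = 40

The optimum lies where 12x + 10y = 80 and y = 0.
Solving simultaneously gives x = 20/3, y = 0.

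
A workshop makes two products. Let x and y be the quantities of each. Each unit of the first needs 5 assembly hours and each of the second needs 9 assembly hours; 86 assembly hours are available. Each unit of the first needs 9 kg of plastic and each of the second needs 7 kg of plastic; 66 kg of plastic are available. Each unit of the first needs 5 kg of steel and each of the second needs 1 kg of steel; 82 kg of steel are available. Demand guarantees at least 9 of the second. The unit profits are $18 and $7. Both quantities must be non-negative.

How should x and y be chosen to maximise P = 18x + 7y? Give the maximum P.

x = 1/3, y = 9, maximum P = 69

The optimum lies where 9x + 7y = 66 and y = 9.
Solving simultaneously gives x = 1/3, y = 9.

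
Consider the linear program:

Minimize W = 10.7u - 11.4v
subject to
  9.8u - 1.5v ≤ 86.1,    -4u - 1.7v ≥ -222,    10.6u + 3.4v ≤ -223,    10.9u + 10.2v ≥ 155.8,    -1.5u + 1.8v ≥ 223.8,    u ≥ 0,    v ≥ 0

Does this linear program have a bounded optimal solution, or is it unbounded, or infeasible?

infeasible

The boundaries -4u - 1.7v = -222 and 10.6u + 3.4v = -223 meet at (-3335/13, 162260/221), but that point violates u ≥ 0. Every candidate vertex is excluded by some other constraint, so the feasible region is empty.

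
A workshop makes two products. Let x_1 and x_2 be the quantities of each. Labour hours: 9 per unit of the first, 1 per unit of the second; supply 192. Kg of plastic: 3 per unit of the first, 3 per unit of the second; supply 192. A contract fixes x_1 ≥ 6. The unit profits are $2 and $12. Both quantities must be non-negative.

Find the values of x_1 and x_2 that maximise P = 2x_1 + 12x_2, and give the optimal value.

x_1 = 6, x_2 = 58, maximum P = 708

The optimum lies where 3x_1 + 3x_2 = 192 and x_1 = 6.
Solving simultaneously gives x_1 = 6, x_2 = 58.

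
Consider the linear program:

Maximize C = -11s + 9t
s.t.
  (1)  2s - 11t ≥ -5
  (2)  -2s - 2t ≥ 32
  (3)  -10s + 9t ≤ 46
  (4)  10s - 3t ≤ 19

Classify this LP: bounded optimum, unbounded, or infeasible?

unbounded

From the feasible point (-10, -6), moving in the direction (-9, -10) keeps every constraint satisfied while C increases without bound.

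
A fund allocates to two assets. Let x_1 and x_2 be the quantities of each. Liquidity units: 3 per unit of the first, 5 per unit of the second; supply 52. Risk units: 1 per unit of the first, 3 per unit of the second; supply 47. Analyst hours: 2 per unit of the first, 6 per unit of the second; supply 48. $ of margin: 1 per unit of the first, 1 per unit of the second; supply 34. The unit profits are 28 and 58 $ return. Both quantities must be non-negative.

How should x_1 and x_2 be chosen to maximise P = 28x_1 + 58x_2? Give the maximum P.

Vertices and P = 28x_1 + 58x_2:
  (0, 0) → P = 0
  (0, 8) → P = 464
  (52/3, 0) → P = 1456/3
  (9, 5) → P = 542

At the optimal vertex, 3x_1 + 5x_2 = 52 and 2x_1 + 6x_2 = 48.
Solving simultaneously gives x_1 = 9, x_2 = 5.

x_1 = 9, x_2 = 5, maximum P = 542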